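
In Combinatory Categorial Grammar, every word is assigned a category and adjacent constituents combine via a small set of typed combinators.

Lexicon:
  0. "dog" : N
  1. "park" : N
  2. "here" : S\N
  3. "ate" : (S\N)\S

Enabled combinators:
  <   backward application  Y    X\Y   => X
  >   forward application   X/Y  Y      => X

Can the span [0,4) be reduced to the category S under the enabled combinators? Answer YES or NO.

YES

[0,4] S   <
  [0,1] "dog" : N
  [1,4] S\N   <
    [1,3] S   <
      [1,2] "park" : N
      [2,3] "here" : S\N
    [3,4] "ate" : (S\N)\S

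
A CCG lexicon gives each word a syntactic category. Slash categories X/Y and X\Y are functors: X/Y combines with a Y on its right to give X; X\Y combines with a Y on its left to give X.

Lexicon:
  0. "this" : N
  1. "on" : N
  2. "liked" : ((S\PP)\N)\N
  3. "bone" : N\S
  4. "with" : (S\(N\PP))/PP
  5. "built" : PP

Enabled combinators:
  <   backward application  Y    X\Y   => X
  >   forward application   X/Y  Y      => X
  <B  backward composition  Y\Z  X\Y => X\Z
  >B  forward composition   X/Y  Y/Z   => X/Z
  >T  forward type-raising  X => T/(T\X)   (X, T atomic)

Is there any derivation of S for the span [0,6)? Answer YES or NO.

YES

[0,6] S   <
  [0,4] N\PP   <B
    [0,3] S\PP   <
      [0,1] "this" : N
      [1,3] (S\PP)\N   <
        [1,2] "on" : N
        [2,3] "liked" : ((S\PP)\N)\N
    [3,4] "bone" : N\S
  [4,6] S\(N\PP)   >
    [4,5] "with" : (S\(N\PP))/PP
    [5,6] "built" : PP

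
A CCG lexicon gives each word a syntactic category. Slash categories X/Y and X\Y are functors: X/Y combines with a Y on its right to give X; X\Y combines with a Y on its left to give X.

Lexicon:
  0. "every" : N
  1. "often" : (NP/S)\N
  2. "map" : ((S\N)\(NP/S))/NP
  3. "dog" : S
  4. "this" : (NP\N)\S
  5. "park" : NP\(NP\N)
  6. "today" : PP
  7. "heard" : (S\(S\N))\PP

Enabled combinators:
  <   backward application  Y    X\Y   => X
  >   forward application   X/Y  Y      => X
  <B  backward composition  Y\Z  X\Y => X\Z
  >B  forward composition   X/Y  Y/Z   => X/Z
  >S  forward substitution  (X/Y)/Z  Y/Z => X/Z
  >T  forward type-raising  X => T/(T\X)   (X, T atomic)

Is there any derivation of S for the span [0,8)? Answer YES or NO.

YES

[0,8] S   <
  [0,6] S\N   <
    [0,2] NP/S   <
      [0,1] "every" : N
      [1,2] "often" : (NP/S)\N
    [2,6] (S\N)\(NP/S)   >
      [2,3] "map" : ((S\N)\(NP/S))/NP
      [3,6] NP   <
        [3,5] NP\N   <
          [3,4] "dog" : S
          [4,5] "this" : (NP\N)\S
        [5,6] "park" : NP\(NP\N)
  [6,8] S\(S\N)   <
    [6,7] "today" : PP
    [7,8] "heard" : (S\(S\N))\PP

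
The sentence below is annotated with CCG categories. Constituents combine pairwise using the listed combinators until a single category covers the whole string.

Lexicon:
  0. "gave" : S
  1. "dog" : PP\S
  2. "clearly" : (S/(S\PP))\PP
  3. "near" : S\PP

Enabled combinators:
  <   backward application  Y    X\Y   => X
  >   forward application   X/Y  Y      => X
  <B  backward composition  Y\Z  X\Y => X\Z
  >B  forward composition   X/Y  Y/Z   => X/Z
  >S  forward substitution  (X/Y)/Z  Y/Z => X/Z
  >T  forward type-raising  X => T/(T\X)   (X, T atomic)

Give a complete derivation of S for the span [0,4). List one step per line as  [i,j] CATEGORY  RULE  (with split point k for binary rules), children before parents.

[0,1] S  lex  "gave"
[0,1] PP/(PP\S)  >T
[1,2] PP\S  lex  "dog"
[0,2] PP  >  k=1
[2,3] (S/(S\PP))\PP  lex  "clearly"
[0,3] S/(S\PP)  <  k=2
[3,4] S\PP  lex  "near"
[0,4] S  >  k=3

[0,4] S   >
  [0,3] S/(S\PP)   <
    [0,2] PP   >
      [0,1] PP/(PP\S)   >T
        [0,1] "gave" : S
      [1,2] "dog" : PP\S
    [2,3] "clearly" : (S/(S\PP))\PP
  [3,4] "near" : S\PP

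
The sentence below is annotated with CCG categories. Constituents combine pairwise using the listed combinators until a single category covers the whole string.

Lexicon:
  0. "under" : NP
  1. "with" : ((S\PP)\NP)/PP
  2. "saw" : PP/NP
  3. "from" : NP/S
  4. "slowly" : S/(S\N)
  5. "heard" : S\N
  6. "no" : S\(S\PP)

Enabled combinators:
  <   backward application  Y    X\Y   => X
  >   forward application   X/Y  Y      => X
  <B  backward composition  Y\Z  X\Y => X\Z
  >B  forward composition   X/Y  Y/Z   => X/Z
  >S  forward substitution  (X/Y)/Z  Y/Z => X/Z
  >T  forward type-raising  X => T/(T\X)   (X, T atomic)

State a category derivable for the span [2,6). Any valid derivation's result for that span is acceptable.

[0,7] S   <
  [0,6] S\PP   <
    [0,1] "under" : NP
    [1,6] (S\PP)\NP   >
      [1,2] "with" : ((S\PP)\NP)/PP
      [2,6] PP   >
        [2,4] PP/S   >B
          [2,3] "saw" : PP/NP
          [3,4] "from" : NP/S
        [4,6] S   >
          [4,5] "slowly" : S/(S\N)
          [5,6] "heard" : S\N
  [6,7] "no" : S\(S\PP)

PP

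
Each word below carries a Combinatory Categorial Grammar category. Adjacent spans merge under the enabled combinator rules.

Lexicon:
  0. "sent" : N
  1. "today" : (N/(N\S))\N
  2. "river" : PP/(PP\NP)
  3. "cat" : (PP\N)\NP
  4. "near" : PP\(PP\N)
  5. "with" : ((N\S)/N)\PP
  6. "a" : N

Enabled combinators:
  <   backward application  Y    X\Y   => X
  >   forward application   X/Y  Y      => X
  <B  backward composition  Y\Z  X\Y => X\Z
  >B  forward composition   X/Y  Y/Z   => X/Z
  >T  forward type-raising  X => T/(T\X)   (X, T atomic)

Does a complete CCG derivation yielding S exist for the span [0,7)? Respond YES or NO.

NO

N (N/(N\S))\N PP/(PP\NP) (PP\N)\NP PP\(PP\N) ((N\S)/N)\PP N
CKY chart[0,7] = {N, N/(N\N), NP/(NP\N), PP/(PP\N), S/(S\N)}; S ∉ chart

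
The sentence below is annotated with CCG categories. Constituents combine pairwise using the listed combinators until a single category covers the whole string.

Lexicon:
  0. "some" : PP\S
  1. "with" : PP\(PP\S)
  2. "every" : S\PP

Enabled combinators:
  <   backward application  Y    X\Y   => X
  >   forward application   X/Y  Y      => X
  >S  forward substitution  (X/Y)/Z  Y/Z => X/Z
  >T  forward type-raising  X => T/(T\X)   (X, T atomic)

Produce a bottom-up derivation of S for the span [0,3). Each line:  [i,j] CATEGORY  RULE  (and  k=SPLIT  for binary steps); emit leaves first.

[0,3] S   <
  [0,2] PP   <
    [0,1] "some" : PP\S
    [1,2] "with" : PP\(PP\S)
  [2,3] "every" : S\PP

[0,1] PP\S  lex  "some"
[1,2] PP\(PP\S)  lex  "with"
[0,2] PP  <  k=1
[2,3] S\PP  lex  "every"
[0,3] S  <  k=2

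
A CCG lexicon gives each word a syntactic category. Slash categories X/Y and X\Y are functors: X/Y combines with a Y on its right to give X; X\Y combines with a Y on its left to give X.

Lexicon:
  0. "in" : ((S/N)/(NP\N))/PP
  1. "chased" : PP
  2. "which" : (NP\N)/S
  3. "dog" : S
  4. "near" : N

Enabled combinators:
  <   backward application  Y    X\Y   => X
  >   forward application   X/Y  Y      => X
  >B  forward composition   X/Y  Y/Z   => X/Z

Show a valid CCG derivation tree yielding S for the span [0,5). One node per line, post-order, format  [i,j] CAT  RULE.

[0,5] S   >
  [0,4] S/N   >
    [0,2] (S/N)/(NP\N)   >
      [0,1] "in" : ((S/N)/(NP\N))/PP
      [1,2] "chased" : PP
    [2,4] NP\N   >
      [2,3] "which" : (NP\N)/S
      [3,4] "dog" : S
  [4,5] "near" : N

[0,1] ((S/N)/(NP\N))/PP  lex  "in"
[1,2] PP  lex  "chased"
[0,2] (S/N)/(NP\N)  >  k=1
[2,3] (NP\N)/S  lex  "which"
[3,4] S  lex  "dog"
[2,4] NP\N  >  k=3
[0,4] S/N  >  k=2
[4,5] N  lex  "near"
[0,5] S  >  k=4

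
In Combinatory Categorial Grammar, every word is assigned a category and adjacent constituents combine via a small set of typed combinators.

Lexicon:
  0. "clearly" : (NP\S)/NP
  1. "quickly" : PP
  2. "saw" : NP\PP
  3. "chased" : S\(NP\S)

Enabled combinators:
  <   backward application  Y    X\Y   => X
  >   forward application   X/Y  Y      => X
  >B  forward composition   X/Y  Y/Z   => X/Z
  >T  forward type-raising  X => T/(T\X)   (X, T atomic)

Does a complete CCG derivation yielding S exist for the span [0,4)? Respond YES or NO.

YES

[0,4] S   <
  [0,3] NP\S   >
    [0,1] "clearly" : (NP\S)/NP
    [1,3] NP   <
      [1,2] "quickly" : PP
      [2,3] "saw" : NP\PP
  [3,4] "chased" : S\(NP\S)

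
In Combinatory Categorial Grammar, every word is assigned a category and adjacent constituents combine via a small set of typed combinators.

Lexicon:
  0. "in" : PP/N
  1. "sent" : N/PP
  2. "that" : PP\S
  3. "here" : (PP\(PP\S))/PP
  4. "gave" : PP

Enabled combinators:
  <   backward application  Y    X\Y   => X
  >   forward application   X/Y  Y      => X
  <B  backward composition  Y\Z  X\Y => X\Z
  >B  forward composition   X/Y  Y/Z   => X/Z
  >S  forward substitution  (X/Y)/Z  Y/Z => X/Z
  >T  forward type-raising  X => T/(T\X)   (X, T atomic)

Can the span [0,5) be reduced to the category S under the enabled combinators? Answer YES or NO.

NO

PP/N N/PP PP\S (PP\(PP\S))/PP PP
CKY chart[0,5] = {N/(N\PP), NP/(NP\PP), PP, PP/(N\N), PP/(PP\PP), S/(S\PP)}; S ∉ chart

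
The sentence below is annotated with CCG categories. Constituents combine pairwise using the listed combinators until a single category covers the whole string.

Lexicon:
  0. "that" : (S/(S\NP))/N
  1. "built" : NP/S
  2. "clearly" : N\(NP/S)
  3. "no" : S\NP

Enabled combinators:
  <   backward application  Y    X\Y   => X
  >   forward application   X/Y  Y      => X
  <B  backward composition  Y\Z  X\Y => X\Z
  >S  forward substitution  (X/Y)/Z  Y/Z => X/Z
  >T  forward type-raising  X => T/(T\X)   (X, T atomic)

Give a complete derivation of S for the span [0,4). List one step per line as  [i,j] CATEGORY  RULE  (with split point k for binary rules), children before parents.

[0,1] (S/(S\NP))/N  lex  "that"
[1,2] NP/S  lex  "built"
[2,3] N\(NP/S)  lex  "clearly"
[1,3] N  <  k=2
[0,3] S/(S\NP)  >  k=1
[3,4] S\NP  lex  "no"
[0,4] S  >  k=3

[0,4] S   >
  [0,3] S/(S\NP)   >
    [0,1] "that" : (S/(S\NP))/N
    [1,3] N   <
      [1,2] "built" : NP/S
      [2,3] "clearly" : N\(NP/S)
  [3,4] "no" : S\NP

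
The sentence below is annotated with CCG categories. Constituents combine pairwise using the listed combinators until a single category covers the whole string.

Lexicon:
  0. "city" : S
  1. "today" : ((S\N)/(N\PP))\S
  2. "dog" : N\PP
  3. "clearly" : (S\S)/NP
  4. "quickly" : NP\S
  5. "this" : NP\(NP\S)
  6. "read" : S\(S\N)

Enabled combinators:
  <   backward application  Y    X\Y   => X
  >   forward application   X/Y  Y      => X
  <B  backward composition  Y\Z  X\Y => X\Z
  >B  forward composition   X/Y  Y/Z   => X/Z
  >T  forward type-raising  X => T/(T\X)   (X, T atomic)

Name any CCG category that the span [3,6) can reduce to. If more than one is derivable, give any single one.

[0,7] S   <
  [0,6] S\N   <B
    [0,3] S\N   >
      [0,2] (S\N)/(N\PP)   <
        [0,1] "city" : S
        [1,2] "today" : ((S\N)/(N\PP))\S
      [2,3] "dog" : N\PP
    [3,6] S\S   >
      [3,4] "clearly" : (S\S)/NP
      [4,6] NP   <
        [4,5] "quickly" : NP\S
        [5,6] "this" : NP\(NP\S)
  [6,7] "read" : S\(S\N)

S\S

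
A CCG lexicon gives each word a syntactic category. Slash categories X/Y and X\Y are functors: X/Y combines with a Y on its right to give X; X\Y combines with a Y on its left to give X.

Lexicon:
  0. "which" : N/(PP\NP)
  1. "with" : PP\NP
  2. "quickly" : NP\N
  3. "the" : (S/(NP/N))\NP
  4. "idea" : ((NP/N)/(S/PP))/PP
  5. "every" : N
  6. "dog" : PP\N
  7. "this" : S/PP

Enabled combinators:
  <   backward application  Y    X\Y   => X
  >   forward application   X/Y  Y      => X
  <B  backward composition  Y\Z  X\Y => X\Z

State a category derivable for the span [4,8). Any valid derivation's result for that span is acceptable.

[0,8] S   >
  [0,4] S/(NP/N)   <
    [0,3] NP   <
      [0,2] N   >
        [0,1] "which" : N/(PP\NP)
        [1,2] "with" : PP\NP
      [2,3] "quickly" : NP\N
    [3,4] "the" : (S/(NP/N))\NP
  [4,8] NP/N   >
    [4,7] (NP/N)/(S/PP)   >
      [4,5] "idea" : ((NP/N)/(S/PP))/PP
      [5,7] PP   <
        [5,6] "every" : N
        [6,7] "dog" : PP\N
    [7,8] "this" : S/PP

NP/N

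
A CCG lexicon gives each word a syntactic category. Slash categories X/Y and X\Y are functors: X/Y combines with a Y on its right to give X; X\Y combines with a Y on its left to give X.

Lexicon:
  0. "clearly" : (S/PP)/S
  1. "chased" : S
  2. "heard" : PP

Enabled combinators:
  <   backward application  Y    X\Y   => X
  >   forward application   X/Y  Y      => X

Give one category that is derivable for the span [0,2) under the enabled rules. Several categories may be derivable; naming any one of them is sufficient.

S/PP

[0,3] S   >
  [0,2] S/PP   >
    [0,1] "clearly" : (S/PP)/S
    [1,2] "chased" : S
  [2,3] "heard" : PP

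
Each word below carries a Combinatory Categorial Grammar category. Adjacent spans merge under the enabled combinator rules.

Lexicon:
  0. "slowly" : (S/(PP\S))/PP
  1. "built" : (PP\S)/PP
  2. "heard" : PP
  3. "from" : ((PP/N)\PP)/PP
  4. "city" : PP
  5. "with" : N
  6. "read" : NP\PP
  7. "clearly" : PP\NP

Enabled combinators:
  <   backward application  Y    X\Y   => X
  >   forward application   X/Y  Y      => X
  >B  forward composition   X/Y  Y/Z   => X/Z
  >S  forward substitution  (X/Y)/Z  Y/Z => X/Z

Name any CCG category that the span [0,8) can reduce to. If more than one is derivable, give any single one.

S

[0,8] S   >
  [0,2] S/PP   >S
    [0,1] "slowly" : (S/(PP\S))/PP
    [1,2] "built" : (PP\S)/PP
  [2,8] PP   <
    [2,7] NP   <
      [2,6] PP   >
        [2,5] PP/N   <
          [2,3] "heard" : PP
          [3,5] (PP/N)\PP   >
            [3,4] "from" : ((PP/N)\PP)/PP
            [4,5] "city" : PP
        [5,6] "with" : N
      [6,7] "read" : NP\PP
    [7,8] "clearly" : PP\NP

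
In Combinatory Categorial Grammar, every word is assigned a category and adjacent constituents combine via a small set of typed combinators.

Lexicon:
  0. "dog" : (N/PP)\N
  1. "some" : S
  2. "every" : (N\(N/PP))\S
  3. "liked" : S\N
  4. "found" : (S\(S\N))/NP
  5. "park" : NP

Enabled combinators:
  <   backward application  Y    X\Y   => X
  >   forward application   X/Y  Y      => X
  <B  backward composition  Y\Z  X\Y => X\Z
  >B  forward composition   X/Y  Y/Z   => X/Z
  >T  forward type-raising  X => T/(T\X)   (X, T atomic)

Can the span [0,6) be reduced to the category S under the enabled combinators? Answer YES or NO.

[0,6] S   <
  [0,4] S\N   <B
    [0,3] N\N   <B
      [0,1] "dog" : (N/PP)\N
      [1,3] N\(N/PP)   <
        [1,2] "some" : S
        [2,3] "every" : (N\(N/PP))\S
    [3,4] "liked" : S\N
  [4,6] S\(S\N)   >
    [4,5] "found" : (S\(S\N))/NP
    [5,6] "park" : NP

YES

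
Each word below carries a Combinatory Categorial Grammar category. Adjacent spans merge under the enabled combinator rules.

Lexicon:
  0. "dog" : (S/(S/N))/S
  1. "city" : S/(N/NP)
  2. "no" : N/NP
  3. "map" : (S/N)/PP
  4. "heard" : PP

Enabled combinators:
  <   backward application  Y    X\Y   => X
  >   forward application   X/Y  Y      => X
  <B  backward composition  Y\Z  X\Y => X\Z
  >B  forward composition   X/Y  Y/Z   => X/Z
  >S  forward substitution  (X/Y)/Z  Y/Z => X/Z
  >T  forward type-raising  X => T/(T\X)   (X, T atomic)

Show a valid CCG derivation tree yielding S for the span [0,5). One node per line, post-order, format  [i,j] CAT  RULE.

[0,1] (S/(S/N))/S  lex  "dog"
[1,2] S/(N/NP)  lex  "city"
[2,3] N/NP  lex  "no"
[1,3] S  >  k=2
[0,3] S/(S/N)  >  k=1
[3,4] (S/N)/PP  lex  "map"
[4,5] PP  lex  "heard"
[3,5] S/N  >  k=4
[0,5] S  >  k=3

[0,5] S   >
  [0,3] S/(S/N)   >
    [0,1] "dog" : (S/(S/N))/S
    [1,3] S   >
      [1,2] "city" : S/(N/NP)
      [2,3] "no" : N/NP
  [3,5] S/N   >
    [3,4] "map" : (S/N)/PP
    [4,5] "heard" : PP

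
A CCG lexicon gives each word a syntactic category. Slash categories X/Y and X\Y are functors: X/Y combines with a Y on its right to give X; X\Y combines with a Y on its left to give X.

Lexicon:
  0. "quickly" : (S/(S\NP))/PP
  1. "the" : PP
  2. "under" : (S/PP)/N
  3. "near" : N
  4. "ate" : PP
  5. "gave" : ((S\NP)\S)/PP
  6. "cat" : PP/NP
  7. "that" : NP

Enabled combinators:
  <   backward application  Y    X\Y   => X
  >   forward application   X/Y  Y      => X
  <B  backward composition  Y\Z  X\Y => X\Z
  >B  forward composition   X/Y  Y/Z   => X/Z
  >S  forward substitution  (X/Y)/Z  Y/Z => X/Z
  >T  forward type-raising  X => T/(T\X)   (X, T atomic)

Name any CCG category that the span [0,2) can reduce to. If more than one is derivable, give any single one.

[0,8] S   >
  [0,2] S/(S\NP)   >
    [0,1] "quickly" : (S/(S\NP))/PP
    [1,2] "the" : PP
  [2,8] S\NP   <
    [2,5] S   >
      [2,4] S/PP   >
        [2,3] "under" : (S/PP)/N
        [3,4] "near" : N
      [4,5] "ate" : PP
    [5,8] (S\NP)\S   >
      [5,6] "gave" : ((S\NP)\S)/PP
      [6,8] PP   >
        [6,7] "cat" : PP/NP
        [7,8] "that" : NP

S/(S\NP)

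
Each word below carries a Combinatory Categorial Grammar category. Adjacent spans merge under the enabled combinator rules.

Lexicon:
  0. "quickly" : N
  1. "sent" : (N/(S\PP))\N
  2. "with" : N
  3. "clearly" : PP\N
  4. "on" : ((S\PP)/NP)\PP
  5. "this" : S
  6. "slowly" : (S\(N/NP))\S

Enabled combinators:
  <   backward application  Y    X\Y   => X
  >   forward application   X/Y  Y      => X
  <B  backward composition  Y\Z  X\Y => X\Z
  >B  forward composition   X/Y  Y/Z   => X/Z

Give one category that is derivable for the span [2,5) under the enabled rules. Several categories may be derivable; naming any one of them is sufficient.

[0,7] S   <
  [0,5] N/NP   >B
    [0,2] N/(S\PP)   <
      [0,1] "quickly" : N
      [1,2] "sent" : (N/(S\PP))\N
    [2,5] (S\PP)/NP   <
      [2,4] PP   <
        [2,3] "with" : N
        [3,4] "clearly" : PP\N
      [4,5] "on" : ((S\PP)/NP)\PP
  [5,7] S\(N/NP)   <
    [5,6] "this" : S
    [6,7] "slowly" : (S\(N/NP))\S

(S\PP)/NP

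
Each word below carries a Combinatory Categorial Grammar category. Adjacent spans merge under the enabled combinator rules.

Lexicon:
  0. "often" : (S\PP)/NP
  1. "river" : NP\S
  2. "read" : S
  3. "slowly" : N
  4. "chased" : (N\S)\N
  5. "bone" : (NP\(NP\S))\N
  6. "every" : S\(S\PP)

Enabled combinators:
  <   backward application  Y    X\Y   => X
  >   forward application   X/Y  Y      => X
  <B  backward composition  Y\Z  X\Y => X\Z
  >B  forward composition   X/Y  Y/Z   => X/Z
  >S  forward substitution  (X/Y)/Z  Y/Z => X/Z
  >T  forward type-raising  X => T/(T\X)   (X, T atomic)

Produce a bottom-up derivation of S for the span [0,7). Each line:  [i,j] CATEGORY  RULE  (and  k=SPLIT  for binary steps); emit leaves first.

[0,7] S   <
  [0,6] S\PP   >
    [0,1] "often" : (S\PP)/NP
    [1,6] NP   <
      [1,2] "river" : NP\S
      [2,6] NP\(NP\S)   <
        [2,5] N   <
          [2,3] "read" : S
          [3,5] N\S   <
            [3,4] "slowly" : N
            [4,5] "chased" : (N\S)\N
        [5,6] "bone" : (NP\(NP\S))\N
  [6,7] "every" : S\(S\PP)

[0,1] (S\PP)/NP  lex  "often"
[1,2] NP\S  lex  "river"
[2,3] S  lex  "read"
[3,4] N  lex  "slowly"
[4,5] (N\S)\N  lex  "chased"
[3,5] N\S  <  k=4
[2,5] N  <  k=3
[5,6] (NP\(NP\S))\N  lex  "bone"
[2,6] NP\(NP\S)  <  k=5
[1,6] NP  <  k=2
[0,6] S\PP  >  k=1
[6,7] S\(S\PP)  lex  "every"
[0,7] S  <  k=6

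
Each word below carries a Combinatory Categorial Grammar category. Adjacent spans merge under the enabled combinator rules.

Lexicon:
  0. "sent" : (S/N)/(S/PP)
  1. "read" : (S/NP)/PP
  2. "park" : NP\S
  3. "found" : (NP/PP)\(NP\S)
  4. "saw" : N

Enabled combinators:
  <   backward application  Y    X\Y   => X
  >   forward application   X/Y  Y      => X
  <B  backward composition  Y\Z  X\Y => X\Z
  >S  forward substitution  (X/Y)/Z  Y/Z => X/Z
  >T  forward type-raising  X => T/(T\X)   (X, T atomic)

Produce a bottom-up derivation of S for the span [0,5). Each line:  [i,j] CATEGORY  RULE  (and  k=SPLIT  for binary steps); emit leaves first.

[0,5] S   >
  [0,4] S/N   >
    [0,1] "sent" : (S/N)/(S/PP)
    [1,4] S/PP   >S
      [1,2] "read" : (S/NP)/PP
      [2,4] NP/PP   <
        [2,3] "park" : NP\S
        [3,4] "found" : (NP/PP)\(NP\S)
  [4,5] "saw" : N

[0,1] (S/N)/(S/PP)  lex  "sent"
[1,2] (S/NP)/PP  lex  "read"
[2,3] NP\S  lex  "park"
[3,4] (NP/PP)\(NP\S)  lex  "found"
[2,4] NP/PP  <  k=3
[1,4] S/PP  >S  k=2
[0,4] S/N  >  k=1
[4,5] N  lex  "saw"
[0,5] S  >  k=4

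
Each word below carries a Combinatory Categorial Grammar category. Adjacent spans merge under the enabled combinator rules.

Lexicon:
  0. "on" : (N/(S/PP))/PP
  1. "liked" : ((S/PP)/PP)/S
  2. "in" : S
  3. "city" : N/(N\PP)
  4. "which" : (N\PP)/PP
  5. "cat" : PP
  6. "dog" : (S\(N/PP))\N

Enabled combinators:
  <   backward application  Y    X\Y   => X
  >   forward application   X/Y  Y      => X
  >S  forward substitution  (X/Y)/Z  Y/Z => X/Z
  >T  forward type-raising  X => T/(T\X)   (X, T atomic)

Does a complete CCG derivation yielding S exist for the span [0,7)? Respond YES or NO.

YES

[0,7] S   <
  [0,3] N/PP   >S
    [0,1] "on" : (N/(S/PP))/PP
    [1,3] (S/PP)/PP   >
      [1,2] "liked" : ((S/PP)/PP)/S
      [2,3] "in" : S
  [3,7] S\(N/PP)   <
    [3,6] N   >
      [3,4] "city" : N/(N\PP)
      [4,6] N\PP   >
        [4,5] "which" : (N\PP)/PP
        [5,6] "cat" : PP
    [6,7] "dog" : (S\(N/PP))\N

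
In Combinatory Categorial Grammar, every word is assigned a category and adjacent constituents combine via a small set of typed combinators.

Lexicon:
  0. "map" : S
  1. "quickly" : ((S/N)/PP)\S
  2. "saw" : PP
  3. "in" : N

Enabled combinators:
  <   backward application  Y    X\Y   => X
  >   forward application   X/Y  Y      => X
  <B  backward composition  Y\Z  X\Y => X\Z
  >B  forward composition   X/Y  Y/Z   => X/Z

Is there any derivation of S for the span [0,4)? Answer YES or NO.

[0,4] S   >
  [0,3] S/N   >
    [0,2] (S/N)/PP   <
      [0,1] "map" : S
      [1,2] "quickly" : ((S/N)/PP)\S
    [2,3] "saw" : PP
  [3,4] "in" : N

YES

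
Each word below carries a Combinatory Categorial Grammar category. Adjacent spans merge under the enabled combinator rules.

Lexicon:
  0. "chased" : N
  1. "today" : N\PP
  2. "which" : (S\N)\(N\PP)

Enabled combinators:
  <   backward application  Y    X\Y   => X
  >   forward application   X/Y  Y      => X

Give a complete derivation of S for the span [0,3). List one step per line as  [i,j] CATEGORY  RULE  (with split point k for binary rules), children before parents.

[0,3] S   <
  [0,1] "chased" : N
  [1,3] S\N   <
    [1,2] "today" : N\PP
    [2,3] "which" : (S\N)\(N\PP)

[0,1] N  lex  "chased"
[1,2] N\PP  lex  "today"
[2,3] (S\N)\(N\PP)  lex  "which"
[1,3] S\N  <  k=2
[0,3] S  <  k=1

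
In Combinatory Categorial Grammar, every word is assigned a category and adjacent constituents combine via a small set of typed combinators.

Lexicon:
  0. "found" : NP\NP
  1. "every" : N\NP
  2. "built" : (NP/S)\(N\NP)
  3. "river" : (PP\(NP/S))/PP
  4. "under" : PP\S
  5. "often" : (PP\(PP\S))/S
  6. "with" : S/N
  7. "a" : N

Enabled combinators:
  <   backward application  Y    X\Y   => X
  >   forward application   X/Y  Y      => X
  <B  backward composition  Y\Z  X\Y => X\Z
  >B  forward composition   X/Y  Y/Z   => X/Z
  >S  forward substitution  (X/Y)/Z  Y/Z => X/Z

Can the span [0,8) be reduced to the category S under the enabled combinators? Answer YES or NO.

NP\NP N\NP (NP/S)\(N\NP) (PP\(NP/S))/PP PP\S (PP\(PP\S))/S S/N N
CKY chart[0,8] = {PP}; S ∉ chart

NO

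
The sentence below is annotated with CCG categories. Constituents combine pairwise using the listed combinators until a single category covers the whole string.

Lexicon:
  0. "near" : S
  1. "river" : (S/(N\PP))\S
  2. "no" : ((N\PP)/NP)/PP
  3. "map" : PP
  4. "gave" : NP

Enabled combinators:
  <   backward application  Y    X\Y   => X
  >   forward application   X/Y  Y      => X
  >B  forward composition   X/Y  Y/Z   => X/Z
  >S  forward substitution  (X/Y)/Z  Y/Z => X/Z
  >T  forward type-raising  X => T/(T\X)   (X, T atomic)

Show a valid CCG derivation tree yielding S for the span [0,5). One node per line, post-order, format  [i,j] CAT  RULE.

[0,1] S  lex  "near"
[1,2] (S/(N\PP))\S  lex  "river"
[0,2] S/(N\PP)  <  k=1
[2,3] ((N\PP)/NP)/PP  lex  "no"
[3,4] PP  lex  "map"
[2,4] (N\PP)/NP  >  k=3
[4,5] NP  lex  "gave"
[2,5] N\PP  >  k=4
[0,5] S  >  k=2

[0,5] S   >
  [0,2] S/(N\PP)   <
    [0,1] "near" : S
    [1,2] "river" : (S/(N\PP))\S
  [2,5] N\PP   >
    [2,4] (N\PP)/NP   >
      [2,3] "no" : ((N\PP)/NP)/PP
      [3,4] "map" : PP
    [4,5] "gave" : NP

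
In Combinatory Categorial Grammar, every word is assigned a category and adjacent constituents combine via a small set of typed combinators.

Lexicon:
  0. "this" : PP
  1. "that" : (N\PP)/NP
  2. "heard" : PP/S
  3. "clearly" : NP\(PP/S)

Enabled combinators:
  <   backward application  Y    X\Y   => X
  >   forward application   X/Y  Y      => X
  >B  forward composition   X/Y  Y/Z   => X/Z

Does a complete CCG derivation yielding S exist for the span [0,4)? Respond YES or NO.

NO

PP (N\PP)/NP PP/S NP\(PP/S)
CKY chart[0,4] = {N}; S ∉ chart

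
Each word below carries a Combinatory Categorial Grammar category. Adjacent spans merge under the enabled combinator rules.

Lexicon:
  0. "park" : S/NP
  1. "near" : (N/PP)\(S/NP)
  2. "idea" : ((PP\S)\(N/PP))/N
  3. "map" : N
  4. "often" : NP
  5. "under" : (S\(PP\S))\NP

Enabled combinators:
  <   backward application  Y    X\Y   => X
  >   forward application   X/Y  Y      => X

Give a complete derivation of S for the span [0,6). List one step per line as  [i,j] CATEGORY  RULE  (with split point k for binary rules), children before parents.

[0,6] S   <
  [0,4] PP\S   <
    [0,2] N/PP   <
      [0,1] "park" : S/NP
      [1,2] "near" : (N/PP)\(S/NP)
    [2,4] (PP\S)\(N/PP)   >
      [2,3] "idea" : ((PP\S)\(N/PP))/N
      [3,4] "map" : N
  [4,6] S\(PP\S)   <
    [4,5] "often" : NP
    [5,6] "under" : (S\(PP\S))\NP

[0,1] S/NP  lex  "park"
[1,2] (N/PP)\(S/NP)  lex  "near"
[0,2] N/PP  <  k=1
[2,3] ((PP\S)\(N/PP))/N  lex  "idea"
[3,4] N  lex  "map"
[2,4] (PP\S)\(N/PP)  >  k=3
[0,4] PP\S  <  k=2
[4,5] NP  lex  "often"
[5,6] (S\(PP\S))\NP  lex  "under"
[4,6] S\(PP\S)  <  k=5
[0,6] S  <  k=4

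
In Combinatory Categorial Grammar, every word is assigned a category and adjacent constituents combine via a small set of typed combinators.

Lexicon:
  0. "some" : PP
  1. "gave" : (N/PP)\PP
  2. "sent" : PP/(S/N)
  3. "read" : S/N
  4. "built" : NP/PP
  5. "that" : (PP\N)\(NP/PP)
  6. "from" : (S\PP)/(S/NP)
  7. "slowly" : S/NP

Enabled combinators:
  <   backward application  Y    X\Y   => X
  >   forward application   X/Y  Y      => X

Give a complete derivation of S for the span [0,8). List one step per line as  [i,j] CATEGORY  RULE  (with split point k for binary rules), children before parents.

[0,1] PP  lex  "some"
[1,2] (N/PP)\PP  lex  "gave"
[0,2] N/PP  <  k=1
[2,3] PP/(S/N)  lex  "sent"
[3,4] S/N  lex  "read"
[2,4] PP  >  k=3
[0,4] N  >  k=2
[4,5] NP/PP  lex  "built"
[5,6] (PP\N)\(NP/PP)  lex  "that"
[4,6] PP\N  <  k=5
[0,6] PP  <  k=4
[6,7] (S\PP)/(S/NP)  lex  "from"
[7,8] S/NP  lex  "slowly"
[6,8] S\PP  >  k=7
[0,8] S  <  k=6

[0,8] S   <
  [0,6] PP   <
    [0,4] N   >
      [0,2] N/PP   <
        [0,1] "some" : PP
        [1,2] "gave" : (N/PP)\PP
      [2,4] PP   >
        [2,3] "sent" : PP/(S/N)
        [3,4] "read" : S/N
    [4,6] PP\N   <
      [4,5] "built" : NP/PP
      [5,6] "that" : (PP\N)\(NP/PP)
  [6,8] S\PP   >
    [6,7] "from" : (S\PP)/(S/NP)
    [7,8] "slowly" : S/NP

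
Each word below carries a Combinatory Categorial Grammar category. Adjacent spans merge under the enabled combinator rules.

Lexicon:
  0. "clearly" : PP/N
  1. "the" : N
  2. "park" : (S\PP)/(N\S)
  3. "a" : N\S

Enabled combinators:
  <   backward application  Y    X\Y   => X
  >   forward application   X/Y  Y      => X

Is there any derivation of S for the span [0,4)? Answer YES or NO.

[0,4] S   <
  [0,2] PP   >
    [0,1] "clearly" : PP/N
    [1,2] "the" : N
  [2,4] S\PP   >
    [2,3] "park" : (S\PP)/(N\S)
    [3,4] "a" : N\S

YES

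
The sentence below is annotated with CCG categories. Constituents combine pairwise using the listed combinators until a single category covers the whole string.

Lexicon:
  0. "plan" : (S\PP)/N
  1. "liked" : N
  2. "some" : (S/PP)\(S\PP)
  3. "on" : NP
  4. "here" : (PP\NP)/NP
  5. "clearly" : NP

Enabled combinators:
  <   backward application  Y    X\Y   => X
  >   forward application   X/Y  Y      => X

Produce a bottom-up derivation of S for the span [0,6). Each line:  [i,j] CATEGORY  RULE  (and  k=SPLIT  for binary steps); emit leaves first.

[0,1] (S\PP)/N  lex  "plan"
[1,2] N  lex  "liked"
[0,2] S\PP  >  k=1
[2,3] (S/PP)\(S\PP)  lex  "some"
[0,3] S/PP  <  k=2
[3,4] NP  lex  "on"
[4,5] (PP\NP)/NP  lex  "here"
[5,6] NP  lex  "clearly"
[4,6] PP\NP  >  k=5
[3,6] PP  <  k=4
[0,6] S  >  k=3

[0,6] S   >
  [0,3] S/PP   <
    [0,2] S\PP   >
      [0,1] "plan" : (S\PP)/N
      [1,2] "liked" : N
    [2,3] "some" : (S/PP)\(S\PP)
  [3,6] PP   <
    [3,4] "on" : NP
    [4,6] PP\NP   >
      [4,5] "here" : (PP\NP)/NP
      [5,6] "clearly" : NP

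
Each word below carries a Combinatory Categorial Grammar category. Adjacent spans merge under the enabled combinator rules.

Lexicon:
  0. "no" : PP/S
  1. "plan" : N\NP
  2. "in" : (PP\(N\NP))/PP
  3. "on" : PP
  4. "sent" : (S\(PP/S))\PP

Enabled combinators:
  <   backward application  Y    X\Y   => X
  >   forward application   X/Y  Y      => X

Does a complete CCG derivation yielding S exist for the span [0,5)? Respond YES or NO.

[0,5] S   <
  [0,1] "no" : PP/S
  [1,5] S\(PP/S)   <
    [1,4] PP   <
      [1,2] "plan" : N\NP
      [2,4] PP\(N\NP)   >
        [2,3] "in" : (PP\(N\NP))/PP
        [3,4] "on" : PP
    [4,5] "sent" : (S\(PP/S))\PP

YES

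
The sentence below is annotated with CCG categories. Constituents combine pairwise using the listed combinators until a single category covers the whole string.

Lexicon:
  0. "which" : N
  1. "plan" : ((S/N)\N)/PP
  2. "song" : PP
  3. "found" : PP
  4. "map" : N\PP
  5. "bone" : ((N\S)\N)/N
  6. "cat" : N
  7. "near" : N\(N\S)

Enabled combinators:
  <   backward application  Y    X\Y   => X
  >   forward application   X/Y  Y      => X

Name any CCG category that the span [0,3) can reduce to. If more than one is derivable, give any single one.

S/N

[0,8] S   >
  [0,3] S/N   <
    [0,1] "which" : N
    [1,3] (S/N)\N   >
      [1,2] "plan" : ((S/N)\N)/PP
      [2,3] "song" : PP
  [3,8] N   <
    [3,7] N\S   <
      [3,5] N   <
        [3,4] "found" : PP
        [4,5] "map" : N\PP
      [5,7] (N\S)\N   >
        [5,6] "bone" : ((N\S)\N)/N
        [6,7] "cat" : N
    [7,8] "near" : N\(N\S)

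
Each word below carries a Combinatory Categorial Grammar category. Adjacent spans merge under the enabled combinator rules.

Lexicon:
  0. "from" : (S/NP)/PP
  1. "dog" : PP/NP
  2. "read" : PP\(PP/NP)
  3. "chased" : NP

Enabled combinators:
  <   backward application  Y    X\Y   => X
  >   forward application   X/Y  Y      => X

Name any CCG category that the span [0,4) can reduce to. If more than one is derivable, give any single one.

S

[0,4] S   >
  [0,3] S/NP   >
    [0,1] "from" : (S/NP)/PP
    [1,3] PP   <
      [1,2] "dog" : PP/NP
      [2,3] "read" : PP\(PP/NP)
  [3,4] "chased" : NP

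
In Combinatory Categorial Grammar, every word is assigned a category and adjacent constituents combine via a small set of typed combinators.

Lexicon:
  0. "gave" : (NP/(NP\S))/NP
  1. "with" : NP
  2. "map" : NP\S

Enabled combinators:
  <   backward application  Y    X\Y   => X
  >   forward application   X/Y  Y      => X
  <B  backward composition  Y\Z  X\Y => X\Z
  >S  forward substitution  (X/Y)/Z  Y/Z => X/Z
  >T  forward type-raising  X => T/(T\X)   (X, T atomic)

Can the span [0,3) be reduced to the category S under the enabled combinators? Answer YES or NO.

(NP/(NP\S))/NP NP NP\S
CKY chart[0,3] = {N/(N\NP), NP, NP/(NP\NP), PP/(PP\NP), S/(S\NP)}; S ∉ chart

NO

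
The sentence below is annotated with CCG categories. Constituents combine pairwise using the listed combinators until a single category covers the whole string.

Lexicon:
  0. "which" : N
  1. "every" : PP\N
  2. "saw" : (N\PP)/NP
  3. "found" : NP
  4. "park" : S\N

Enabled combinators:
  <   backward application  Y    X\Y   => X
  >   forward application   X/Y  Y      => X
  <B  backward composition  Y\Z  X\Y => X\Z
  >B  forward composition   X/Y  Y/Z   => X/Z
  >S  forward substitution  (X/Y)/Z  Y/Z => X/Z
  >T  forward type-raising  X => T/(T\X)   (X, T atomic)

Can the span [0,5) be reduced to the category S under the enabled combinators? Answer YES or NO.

YES

[0,5] S   <
  [0,4] N   <
    [0,2] PP   <
      [0,1] "which" : N
      [1,2] "every" : PP\N
    [2,4] N\PP   >
      [2,3] "saw" : (N\PP)/NP
      [3,4] "found" : NP
  [4,5] "park" : S\N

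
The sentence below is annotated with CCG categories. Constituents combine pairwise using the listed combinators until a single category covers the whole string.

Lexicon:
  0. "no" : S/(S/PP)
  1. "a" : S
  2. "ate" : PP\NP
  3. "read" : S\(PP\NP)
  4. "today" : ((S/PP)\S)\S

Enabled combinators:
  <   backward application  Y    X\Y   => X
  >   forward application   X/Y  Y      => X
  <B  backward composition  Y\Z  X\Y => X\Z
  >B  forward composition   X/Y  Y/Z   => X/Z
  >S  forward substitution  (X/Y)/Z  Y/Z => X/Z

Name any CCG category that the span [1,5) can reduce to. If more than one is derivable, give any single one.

S/PP

[0,5] S   >
  [0,1] "no" : S/(S/PP)
  [1,5] S/PP   <
    [1,2] "a" : S
    [2,5] (S/PP)\S   <
      [2,4] S   <
        [2,3] "ate" : PP\NP
        [3,4] "read" : S\(PP\NP)
      [4,5] "today" : ((S/PP)\S)\S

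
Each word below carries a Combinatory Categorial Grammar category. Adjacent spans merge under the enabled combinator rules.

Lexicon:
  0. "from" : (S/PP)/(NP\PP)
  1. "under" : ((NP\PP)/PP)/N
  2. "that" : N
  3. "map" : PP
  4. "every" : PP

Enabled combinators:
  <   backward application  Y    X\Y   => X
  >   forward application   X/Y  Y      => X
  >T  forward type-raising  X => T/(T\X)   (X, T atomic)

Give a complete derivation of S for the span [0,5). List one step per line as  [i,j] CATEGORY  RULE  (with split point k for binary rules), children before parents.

[0,1] (S/PP)/(NP\PP)  lex  "from"
[1,2] ((NP\PP)/PP)/N  lex  "under"
[2,3] N  lex  "that"
[1,3] (NP\PP)/PP  >  k=2
[3,4] PP  lex  "map"
[1,4] NP\PP  >  k=3
[0,4] S/PP  >  k=1
[4,5] PP  lex  "every"
[0,5] S  >  k=4

[0,5] S   >
  [0,4] S/PP   >
    [0,1] "from" : (S/PP)/(NP\PP)
    [1,4] NP\PP   >
      [1,3] (NP\PP)/PP   >
        [1,2] "under" : ((NP\PP)/PP)/N
        [2,3] "that" : N
      [3,4] "map" : PP
  [4,5] "every" : PP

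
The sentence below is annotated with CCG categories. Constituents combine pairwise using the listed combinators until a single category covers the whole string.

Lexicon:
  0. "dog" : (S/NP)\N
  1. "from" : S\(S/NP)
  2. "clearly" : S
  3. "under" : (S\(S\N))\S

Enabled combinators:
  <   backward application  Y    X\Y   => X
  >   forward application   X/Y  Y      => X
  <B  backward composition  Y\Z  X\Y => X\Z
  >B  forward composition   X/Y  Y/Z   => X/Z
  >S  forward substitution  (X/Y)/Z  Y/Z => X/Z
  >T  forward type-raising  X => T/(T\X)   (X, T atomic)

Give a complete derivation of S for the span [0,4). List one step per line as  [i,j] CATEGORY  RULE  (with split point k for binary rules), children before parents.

[0,4] S   <
  [0,2] S\N   <B
    [0,1] "dog" : (S/NP)\N
    [1,2] "from" : S\(S/NP)
  [2,4] S\(S\N)   <
    [2,3] "clearly" : S
    [3,4] "under" : (S\(S\N))\S

[0,1] (S/NP)\N  lex  "dog"
[1,2] S\(S/NP)  lex  "from"
[0,2] S\N  <B  k=1
[2,3] S  lex  "clearly"
[3,4] (S\(S\N))\S  lex  "under"
[2,4] S\(S\N)  <  k=3
[0,4] S  <  k=2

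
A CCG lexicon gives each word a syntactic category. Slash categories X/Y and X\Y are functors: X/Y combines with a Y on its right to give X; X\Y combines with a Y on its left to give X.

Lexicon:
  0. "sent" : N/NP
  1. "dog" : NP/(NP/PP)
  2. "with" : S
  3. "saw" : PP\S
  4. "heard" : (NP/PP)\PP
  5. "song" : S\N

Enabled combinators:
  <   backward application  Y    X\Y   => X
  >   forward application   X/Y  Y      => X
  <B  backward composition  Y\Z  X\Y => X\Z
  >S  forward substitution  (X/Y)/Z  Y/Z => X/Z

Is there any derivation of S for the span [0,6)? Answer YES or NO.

YES

[0,6] S   <
  [0,5] N   >
    [0,1] "sent" : N/NP
    [1,5] NP   >
      [1,2] "dog" : NP/(NP/PP)
      [2,5] NP/PP   <
        [2,4] PP   <
          [2,3] "with" : S
          [3,4] "saw" : PP\S
        [4,5] "heard" : (NP/PP)\PP
  [5,6] "song" : S\N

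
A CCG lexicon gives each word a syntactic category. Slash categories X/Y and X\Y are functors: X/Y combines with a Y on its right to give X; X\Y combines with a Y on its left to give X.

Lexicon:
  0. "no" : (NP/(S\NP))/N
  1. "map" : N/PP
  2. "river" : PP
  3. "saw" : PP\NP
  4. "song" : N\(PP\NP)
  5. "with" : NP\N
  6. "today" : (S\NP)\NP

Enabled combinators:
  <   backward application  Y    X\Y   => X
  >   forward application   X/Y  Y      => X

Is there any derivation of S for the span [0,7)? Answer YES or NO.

NO

(NP/(S\NP))/N N/PP PP PP\NP N\(PP\NP) NP\N (S\NP)\NP
CKY chart[0,7] = {NP}; S ∉ chart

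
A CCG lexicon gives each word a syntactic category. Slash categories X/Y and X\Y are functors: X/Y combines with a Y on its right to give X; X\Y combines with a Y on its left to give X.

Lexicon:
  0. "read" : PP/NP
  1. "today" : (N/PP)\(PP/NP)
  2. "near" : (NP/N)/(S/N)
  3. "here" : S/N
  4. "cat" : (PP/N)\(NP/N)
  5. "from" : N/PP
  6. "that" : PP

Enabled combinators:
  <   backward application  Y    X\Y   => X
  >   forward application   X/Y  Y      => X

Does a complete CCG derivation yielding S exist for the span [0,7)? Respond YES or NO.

NO

PP/NP (N/PP)\(PP/NP) (NP/N)/(S/N) S/N (PP/N)\(NP/N) N/PP PP
CKY chart[0,7] = {N}; S ∉ chart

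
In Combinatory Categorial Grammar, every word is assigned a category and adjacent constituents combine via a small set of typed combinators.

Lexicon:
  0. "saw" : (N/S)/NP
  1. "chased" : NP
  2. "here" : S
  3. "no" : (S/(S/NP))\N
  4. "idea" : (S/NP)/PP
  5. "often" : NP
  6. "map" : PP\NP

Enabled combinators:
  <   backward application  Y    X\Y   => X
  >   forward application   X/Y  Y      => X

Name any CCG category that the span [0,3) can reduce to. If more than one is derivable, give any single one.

[0,7] S   >
  [0,4] S/(S/NP)   <
    [0,3] N   >
      [0,2] N/S   >
        [0,1] "saw" : (N/S)/NP
        [1,2] "chased" : NP
      [2,3] "here" : S
    [3,4] "no" : (S/(S/NP))\N
  [4,7] S/NP   >
    [4,5] "idea" : (S/NP)/PP
    [5,7] PP   <
      [5,6] "often" : NP
      [6,7] "map" : PP\NP

N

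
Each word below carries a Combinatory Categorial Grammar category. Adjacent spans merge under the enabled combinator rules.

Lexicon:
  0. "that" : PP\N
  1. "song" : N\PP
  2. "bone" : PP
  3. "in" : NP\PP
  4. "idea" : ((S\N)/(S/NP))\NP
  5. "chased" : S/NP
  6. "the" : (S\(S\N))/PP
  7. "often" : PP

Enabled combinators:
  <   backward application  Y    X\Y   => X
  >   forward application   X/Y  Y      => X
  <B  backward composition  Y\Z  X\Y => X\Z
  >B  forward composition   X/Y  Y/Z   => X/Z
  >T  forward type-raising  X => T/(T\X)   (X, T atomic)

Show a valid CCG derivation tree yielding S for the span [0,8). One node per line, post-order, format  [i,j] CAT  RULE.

[0,8] S   <
  [0,6] S\N   <B
    [0,2] N\N   <B
      [0,1] "that" : PP\N
      [1,2] "song" : N\PP
    [2,6] S\N   >
      [2,5] (S\N)/(S/NP)   <
        [2,4] NP   <
          [2,3] "bone" : PP
          [3,4] "in" : NP\PP
        [4,5] "idea" : ((S\N)/(S/NP))\NP
      [5,6] "chased" : S/NP
  [6,8] S\(S\N)   >
    [6,7] "the" : (S\(S\N))/PP
    [7,8] "often" : PP

[0,1] PP\N  lex  "that"
[1,2] N\PP  lex  "song"
[0,2] N\N  <B  k=1
[2,3] PP  lex  "bone"
[3,4] NP\PP  lex  "in"
[2,4] NP  <  k=3
[4,5] ((S\N)/(S/NP))\NP  lex  "idea"
[2,5] (S\N)/(S/NP)  <  k=4
[5,6] S/NP  lex  "chased"
[2,6] S\N  >  k=5
[0,6] S\N  <B  k=2
[6,7] (S\(S\N))/PP  lex  "the"
[7,8] PP  lex  "often"
[6,8] S\(S\N)  >  k=7
[0,8] S  <  k=6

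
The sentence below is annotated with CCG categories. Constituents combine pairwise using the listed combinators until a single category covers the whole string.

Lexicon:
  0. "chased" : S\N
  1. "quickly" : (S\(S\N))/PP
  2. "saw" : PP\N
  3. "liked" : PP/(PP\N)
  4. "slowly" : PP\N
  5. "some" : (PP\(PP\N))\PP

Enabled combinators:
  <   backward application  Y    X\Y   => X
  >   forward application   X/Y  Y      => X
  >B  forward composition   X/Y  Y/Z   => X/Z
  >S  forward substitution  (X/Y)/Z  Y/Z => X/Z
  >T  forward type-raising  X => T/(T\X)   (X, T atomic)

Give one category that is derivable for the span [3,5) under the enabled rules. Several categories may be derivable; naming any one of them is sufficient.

[0,6] S   <
  [0,1] "chased" : S\N
  [1,6] S\(S\N)   >
    [1,2] "quickly" : (S\(S\N))/PP
    [2,6] PP   <
      [2,3] "saw" : PP\N
      [3,6] PP\(PP\N)   <
        [3,5] PP   >
          [3,4] "liked" : PP/(PP\N)
          [4,5] "slowly" : PP\N
        [5,6] "some" : (PP\(PP\N))\PP

PP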